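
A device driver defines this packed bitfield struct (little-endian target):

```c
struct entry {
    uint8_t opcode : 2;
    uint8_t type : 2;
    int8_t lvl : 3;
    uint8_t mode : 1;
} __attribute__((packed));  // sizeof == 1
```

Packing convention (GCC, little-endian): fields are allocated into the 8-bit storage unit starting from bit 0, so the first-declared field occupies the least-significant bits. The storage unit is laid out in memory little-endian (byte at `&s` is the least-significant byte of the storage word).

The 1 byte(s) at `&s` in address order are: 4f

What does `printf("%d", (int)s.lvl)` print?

[0]=0x4f (little-endian) → word 0x4f
opcode:2 @ bit 0 → (0x4f>>0)&0x3 = 0x3
type:2 @ bit 2 → (0x4f>>2)&0x3 = 0x3
lvl:3 @ bit 4 → (0x4f>>4)&0x7 = 0x4  ←
mode:1 @ bit 7 → (0x4f>>7)&0x1 = 0x0
lvl signed 3b, MSB=1: 4 - 8 = -4

-4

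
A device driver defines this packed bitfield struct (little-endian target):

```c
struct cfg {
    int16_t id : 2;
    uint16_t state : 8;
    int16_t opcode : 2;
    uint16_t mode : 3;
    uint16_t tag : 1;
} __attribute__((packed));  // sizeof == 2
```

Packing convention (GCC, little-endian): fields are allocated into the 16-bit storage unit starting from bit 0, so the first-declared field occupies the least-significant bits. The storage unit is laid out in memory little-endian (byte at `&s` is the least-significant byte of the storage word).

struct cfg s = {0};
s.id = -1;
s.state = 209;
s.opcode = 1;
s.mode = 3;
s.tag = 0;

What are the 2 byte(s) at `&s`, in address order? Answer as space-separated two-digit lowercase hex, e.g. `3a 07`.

47 37

[0+:2] id=-1 & 0x3 = 0x3; word=0x0003
[2+:8] state=209 & 0xff = 0xd1; word=0x0347
[10+:2] opcode=1 & 0x3 = 0x1; word=0x0747
[12+:3] mode=3 & 0x7 = 0x3; word=0x3747
[15+:1] tag=0 & 0x1 = 0x0; word=0x3747
word = 0x3747 → little-endian bytes:
  [0]=0x47  [1]=0x37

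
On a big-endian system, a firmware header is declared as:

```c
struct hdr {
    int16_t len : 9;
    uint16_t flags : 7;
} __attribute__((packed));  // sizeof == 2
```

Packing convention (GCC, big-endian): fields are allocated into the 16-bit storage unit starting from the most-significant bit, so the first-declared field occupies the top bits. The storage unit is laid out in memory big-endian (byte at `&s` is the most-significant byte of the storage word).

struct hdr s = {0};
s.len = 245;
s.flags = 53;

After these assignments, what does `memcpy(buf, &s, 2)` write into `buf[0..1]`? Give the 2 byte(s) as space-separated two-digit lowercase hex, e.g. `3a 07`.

7a b5

[7+:9] len=245 & 0x1ff = 0xf5; word=0x7a80
[0+:7] flags=53 & 0x7f = 0x35; word=0x7ab5
word = 0x7ab5 → big-endian bytes:
  [0]=0x7a  [1]=0xb5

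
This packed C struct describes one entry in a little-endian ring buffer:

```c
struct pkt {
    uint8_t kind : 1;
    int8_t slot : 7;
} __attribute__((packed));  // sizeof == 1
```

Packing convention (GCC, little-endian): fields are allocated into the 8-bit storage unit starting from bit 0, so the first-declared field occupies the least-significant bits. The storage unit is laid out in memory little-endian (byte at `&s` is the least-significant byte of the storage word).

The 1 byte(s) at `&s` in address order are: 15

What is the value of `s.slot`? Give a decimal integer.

10

[0]=0x15 (little-endian) → word 0x15
kind:1 @ bit 0 → (0x15>>0)&0x1 = 0x1
slot:7 @ bit 1 → (0x15>>1)&0x7f = 0xa  ←
slot signed 7b, MSB=0: value = 10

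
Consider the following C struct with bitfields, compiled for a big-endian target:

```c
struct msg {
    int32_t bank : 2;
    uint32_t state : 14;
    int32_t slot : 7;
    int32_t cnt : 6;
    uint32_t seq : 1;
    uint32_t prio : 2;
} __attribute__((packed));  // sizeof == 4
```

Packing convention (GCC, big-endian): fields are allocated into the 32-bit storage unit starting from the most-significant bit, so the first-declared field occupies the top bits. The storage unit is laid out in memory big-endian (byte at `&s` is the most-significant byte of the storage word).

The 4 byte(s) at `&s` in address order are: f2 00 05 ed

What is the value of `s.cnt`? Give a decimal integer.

-3

[0]=0xf2 [1]=0x00 [2]=0x05 [3]=0xed (big-endian) → word 0xf20005ed
bank:2 @ bit 30 → (0xf20005ed>>30)&0x3 = 0x3
state:14 @ bit 16 → (0xf20005ed>>16)&0x3fff = 0x3200
slot:7 @ bit 9 → (0xf20005ed>>9)&0x7f = 0x2
cnt:6 @ bit 3 → (0xf20005ed>>3)&0x3f = 0x3d  ←
seq:1 @ bit 2 → (0xf20005ed>>2)&0x1 = 0x1
prio:2 @ bit 0 → (0xf20005ed>>0)&0x3 = 0x1
cnt signed 6b, MSB=1: 61 - 64 = -3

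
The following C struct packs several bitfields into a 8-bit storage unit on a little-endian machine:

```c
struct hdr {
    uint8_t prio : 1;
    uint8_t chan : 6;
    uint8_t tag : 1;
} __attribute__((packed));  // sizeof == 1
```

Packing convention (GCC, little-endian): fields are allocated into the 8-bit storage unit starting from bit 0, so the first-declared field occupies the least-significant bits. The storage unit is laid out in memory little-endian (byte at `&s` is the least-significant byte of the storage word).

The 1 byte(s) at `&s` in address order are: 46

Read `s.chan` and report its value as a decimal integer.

35

[0]=0x46 (little-endian) → word 0x46
prio [0+:1] = (word>>0) & 0x1 = 0
chan [1+:6] = (word>>1) & 0x3f = 35  ←
tag [7+:1] = (word>>7) & 0x1 = 0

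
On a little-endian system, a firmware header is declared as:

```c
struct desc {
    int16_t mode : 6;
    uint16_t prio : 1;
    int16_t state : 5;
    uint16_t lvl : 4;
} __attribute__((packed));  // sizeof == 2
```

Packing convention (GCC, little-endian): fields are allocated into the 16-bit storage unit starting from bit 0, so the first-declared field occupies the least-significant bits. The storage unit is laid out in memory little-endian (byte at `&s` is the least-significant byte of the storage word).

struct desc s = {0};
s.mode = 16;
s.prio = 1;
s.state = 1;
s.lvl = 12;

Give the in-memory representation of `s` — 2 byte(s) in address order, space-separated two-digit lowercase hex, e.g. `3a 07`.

mode (6b) val=16 bits=0x10 at bit 0: 0x0010
prio (1b) val=1 bits=0x1 at bit 6: 0x0050
state (5b) val=1 bits=0x1 at bit 7: 0x00d0
lvl (4b) val=12 bits=0xc at bit 12: 0xc0d0
word = 0xc0d0 → little-endian bytes:
  [0]=0xd0  [1]=0xc0

d0 c0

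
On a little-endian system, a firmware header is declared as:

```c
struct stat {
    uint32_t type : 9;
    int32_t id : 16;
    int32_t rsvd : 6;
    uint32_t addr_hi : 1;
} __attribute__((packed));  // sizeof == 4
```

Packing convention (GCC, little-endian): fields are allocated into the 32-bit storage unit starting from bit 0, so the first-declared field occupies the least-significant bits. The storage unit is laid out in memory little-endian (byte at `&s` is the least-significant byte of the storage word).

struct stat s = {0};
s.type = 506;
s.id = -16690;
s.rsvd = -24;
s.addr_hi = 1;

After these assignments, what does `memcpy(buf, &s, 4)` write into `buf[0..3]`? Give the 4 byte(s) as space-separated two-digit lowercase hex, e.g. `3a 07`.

[0+:9] type=506 & 0x1ff = 0x1fa; word=0x000001fa
[9+:16] id=-16690 & 0xffff = 0xbece; word=0x017d9dfa
[25+:6] rsvd=-24 & 0x3f = 0x28; word=0x517d9dfa
[31+:1] addr_hi=1 & 0x1 = 0x1; word=0xd17d9dfa
word = 0xd17d9dfa → little-endian bytes:
  [0]=0xfa  [1]=0x9d  [2]=0x7d  [3]=0xd1

fa 9d 7d d1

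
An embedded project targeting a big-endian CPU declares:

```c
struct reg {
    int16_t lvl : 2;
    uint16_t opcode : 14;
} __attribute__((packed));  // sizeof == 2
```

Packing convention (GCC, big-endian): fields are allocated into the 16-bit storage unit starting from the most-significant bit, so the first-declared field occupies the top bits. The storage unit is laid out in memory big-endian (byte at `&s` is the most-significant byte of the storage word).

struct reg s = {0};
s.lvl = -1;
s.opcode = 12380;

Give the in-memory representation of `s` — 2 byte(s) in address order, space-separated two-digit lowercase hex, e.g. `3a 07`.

f0 5c

[14+:2] lvl=-1 & 0x3 = 0x3; word=0xc000
[0+:14] opcode=12380 & 0x3fff = 0x305c; word=0xf05c
word = 0xf05c → big-endian bytes:
  [0]=0xf0  [1]=0x5c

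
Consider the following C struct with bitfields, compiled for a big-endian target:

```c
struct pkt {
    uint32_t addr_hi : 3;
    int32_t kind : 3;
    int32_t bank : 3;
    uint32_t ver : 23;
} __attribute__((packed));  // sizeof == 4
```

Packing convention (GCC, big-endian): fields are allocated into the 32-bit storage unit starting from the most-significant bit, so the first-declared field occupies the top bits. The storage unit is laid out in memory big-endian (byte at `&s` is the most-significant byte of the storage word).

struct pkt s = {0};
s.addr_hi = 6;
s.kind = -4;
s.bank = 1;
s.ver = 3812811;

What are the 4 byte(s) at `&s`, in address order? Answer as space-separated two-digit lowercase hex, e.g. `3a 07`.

d0 ba 2d cb

addr_hi:3 = 6 → 0x6 << 29 → word 0xc0000000
kind:3 = -4 → 0x4 << 26 → word 0xd0000000
bank:3 = 1 → 0x1 << 23 → word 0xd0800000
ver:23 = 3812811 → 0x3a2dcb << 0 → word 0xd0ba2dcb
word = 0xd0ba2dcb → big-endian bytes:
  [0]=0xd0  [1]=0xba  [2]=0x2d  [3]=0xcb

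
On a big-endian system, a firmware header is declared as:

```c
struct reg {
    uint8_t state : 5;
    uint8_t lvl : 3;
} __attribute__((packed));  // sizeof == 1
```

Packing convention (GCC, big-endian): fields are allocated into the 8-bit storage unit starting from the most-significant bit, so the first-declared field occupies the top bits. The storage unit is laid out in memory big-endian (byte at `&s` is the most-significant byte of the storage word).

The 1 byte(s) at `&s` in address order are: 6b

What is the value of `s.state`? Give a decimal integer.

13

[0]=0x6b (big-endian) → word 0x6b
state:5 @ bit 3 → (0x6b>>3)&0x1f = 0xd  ←
lvl:3 @ bit 0 → (0x6b>>0)&0x7 = 0x3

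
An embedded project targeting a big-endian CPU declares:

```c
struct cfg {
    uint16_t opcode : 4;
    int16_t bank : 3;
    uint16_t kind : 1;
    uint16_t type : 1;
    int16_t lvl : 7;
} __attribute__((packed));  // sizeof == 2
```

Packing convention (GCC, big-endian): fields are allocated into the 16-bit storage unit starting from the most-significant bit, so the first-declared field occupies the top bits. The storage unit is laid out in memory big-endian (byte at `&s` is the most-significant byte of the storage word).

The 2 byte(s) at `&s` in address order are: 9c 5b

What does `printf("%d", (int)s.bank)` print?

-2

[0]=0x9c [1]=0x5b (big-endian) → word 0x9c5b
opcode [12+:4] = (word>>12) & 0xf = 9
bank [9+:3] = (word>>9) & 0x7 = 6  ←
kind [8+:1] = (word>>8) & 0x1 = 0
type [7+:1] = (word>>7) & 0x1 = 0
lvl [0+:7] = (word>>0) & 0x7f = 91
bank signed 3b, MSB=1: 6 - 8 = -2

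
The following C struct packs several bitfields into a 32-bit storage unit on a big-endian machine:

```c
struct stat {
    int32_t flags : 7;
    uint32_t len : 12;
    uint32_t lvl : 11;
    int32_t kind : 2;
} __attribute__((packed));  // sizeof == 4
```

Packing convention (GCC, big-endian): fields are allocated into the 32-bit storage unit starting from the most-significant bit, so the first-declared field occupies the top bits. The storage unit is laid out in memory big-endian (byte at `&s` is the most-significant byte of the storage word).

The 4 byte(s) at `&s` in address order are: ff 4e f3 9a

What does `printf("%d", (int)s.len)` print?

[0]=0xff [1]=0x4e [2]=0xf3 [3]=0x9a (big-endian) → word 0xff4ef39a
flags [25+:7] = (word>>25) & 0x7f = 127
len [13+:12] = (word>>13) & 0xfff = 2679  ←
lvl [2+:11] = (word>>2) & 0x7ff = 1254
kind [0+:2] = (word>>0) & 0x3 = 2

2679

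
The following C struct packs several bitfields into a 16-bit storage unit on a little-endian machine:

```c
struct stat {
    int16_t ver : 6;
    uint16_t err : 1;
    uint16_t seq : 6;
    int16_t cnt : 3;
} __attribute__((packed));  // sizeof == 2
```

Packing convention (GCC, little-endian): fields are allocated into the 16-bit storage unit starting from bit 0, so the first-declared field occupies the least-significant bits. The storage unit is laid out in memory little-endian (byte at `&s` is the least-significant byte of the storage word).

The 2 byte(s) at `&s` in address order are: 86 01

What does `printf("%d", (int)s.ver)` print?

[0]=0x86 [1]=0x01 (little-endian) → word 0x0186
ver:6 @ bit 0 → (0x0186>>0)&0x3f = 0x6  ←
err:1 @ bit 6 → (0x0186>>6)&0x1 = 0x0
seq:6 @ bit 7 → (0x0186>>7)&0x3f = 0x3
cnt:3 @ bit 13 → (0x0186>>13)&0x7 = 0x0
ver signed 6b, MSB=0: value = 6

6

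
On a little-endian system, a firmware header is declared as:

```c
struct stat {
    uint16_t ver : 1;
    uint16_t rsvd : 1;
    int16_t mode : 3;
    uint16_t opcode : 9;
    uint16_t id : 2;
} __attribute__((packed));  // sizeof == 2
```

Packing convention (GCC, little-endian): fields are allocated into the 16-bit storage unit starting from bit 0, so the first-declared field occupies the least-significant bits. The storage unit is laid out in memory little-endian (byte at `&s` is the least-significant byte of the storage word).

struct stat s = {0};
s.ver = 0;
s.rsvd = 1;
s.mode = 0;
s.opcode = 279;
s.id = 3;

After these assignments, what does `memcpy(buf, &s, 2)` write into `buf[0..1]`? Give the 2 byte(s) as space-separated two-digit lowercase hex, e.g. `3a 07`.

e2 e2

[0+:1] ver=0 & 0x1 = 0x0; word=0x0000
[1+:1] rsvd=1 & 0x1 = 0x1; word=0x0002
[2+:3] mode=0 & 0x7 = 0x0; word=0x0002
[5+:9] opcode=279 & 0x1ff = 0x117; word=0x22e2
[14+:2] id=3 & 0x3 = 0x3; word=0xe2e2
word = 0xe2e2 → little-endian bytes:
  [0]=0xe2  [1]=0xe2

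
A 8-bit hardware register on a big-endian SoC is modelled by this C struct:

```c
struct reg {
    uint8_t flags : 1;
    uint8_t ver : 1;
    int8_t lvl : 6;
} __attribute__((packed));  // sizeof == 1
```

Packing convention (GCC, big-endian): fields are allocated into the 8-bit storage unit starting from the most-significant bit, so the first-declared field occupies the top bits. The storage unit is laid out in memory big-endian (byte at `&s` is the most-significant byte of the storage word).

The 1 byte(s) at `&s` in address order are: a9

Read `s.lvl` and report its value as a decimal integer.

-23

[0]=0xa9 (big-endian) → word 0xa9
flags [7+:1] = (word>>7) & 0x1 = 1
ver [6+:1] = (word>>6) & 0x1 = 0
lvl [0+:6] = (word>>0) & 0x3f = 41  ←
lvl signed 6b, MSB=1: 41 - 64 = -23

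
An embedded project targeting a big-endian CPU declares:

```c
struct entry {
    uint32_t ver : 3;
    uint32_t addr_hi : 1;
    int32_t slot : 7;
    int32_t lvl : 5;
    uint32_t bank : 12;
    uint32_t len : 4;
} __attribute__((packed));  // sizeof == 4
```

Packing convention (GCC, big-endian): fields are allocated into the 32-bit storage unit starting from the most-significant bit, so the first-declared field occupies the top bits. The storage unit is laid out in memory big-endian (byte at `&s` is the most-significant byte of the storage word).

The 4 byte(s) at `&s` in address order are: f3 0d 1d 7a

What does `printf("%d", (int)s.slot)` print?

[0]=0xf3 [1]=0x0d [2]=0x1d [3]=0x7a (big-endian) → word 0xf30d1d7a
ver:3 @ bit 29 → (0xf30d1d7a>>29)&0x7 = 0x7
addr_hi:1 @ bit 28 → (0xf30d1d7a>>28)&0x1 = 0x1
slot:7 @ bit 21 → (0xf30d1d7a>>21)&0x7f = 0x18  ←
lvl:5 @ bit 16 → (0xf30d1d7a>>16)&0x1f = 0xd
bank:12 @ bit 4 → (0xf30d1d7a>>4)&0xfff = 0x1d7
len:4 @ bit 0 → (0xf30d1d7a>>0)&0xf = 0xa
slot signed 7b, MSB=0: value = 24

24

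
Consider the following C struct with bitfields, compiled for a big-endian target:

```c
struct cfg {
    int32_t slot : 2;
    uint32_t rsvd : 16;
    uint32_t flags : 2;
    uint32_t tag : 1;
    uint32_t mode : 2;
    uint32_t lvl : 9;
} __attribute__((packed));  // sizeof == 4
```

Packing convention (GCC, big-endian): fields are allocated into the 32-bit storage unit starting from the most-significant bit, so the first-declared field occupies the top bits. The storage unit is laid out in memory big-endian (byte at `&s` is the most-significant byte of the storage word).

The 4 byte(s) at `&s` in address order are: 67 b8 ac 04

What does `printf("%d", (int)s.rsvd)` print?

[0]=0x67 [1]=0xb8 [2]=0xac [3]=0x04 (big-endian) → word 0x67b8ac04
slot [30+:2] = (word>>30) & 0x3 = 1
rsvd [14+:16] = (word>>14) & 0xffff = 40674  ←
flags [12+:2] = (word>>12) & 0x3 = 2
tag [11+:1] = (word>>11) & 0x1 = 1
mode [9+:2] = (word>>9) & 0x3 = 2
lvl [0+:9] = (word>>0) & 0x1ff = 4

40674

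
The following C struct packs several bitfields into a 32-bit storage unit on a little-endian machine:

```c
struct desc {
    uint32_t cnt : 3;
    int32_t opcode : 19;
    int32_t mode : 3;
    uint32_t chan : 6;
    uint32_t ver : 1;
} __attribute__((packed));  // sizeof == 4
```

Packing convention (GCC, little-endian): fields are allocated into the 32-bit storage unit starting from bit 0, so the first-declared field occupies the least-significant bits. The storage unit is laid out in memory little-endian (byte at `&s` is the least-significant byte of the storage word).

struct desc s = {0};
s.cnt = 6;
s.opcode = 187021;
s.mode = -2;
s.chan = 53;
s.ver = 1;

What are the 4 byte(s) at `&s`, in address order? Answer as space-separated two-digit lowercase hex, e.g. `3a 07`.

cnt (3b) val=6 bits=0x6 at bit 0: 0x00000006
opcode (19b) val=187021 bits=0x2da8d at bit 3: 0x0016d46e
mode (3b) val=-2 bits=0x6 at bit 22: 0x0196d46e
chan (6b) val=53 bits=0x35 at bit 25: 0x6b96d46e
ver (1b) val=1 bits=0x1 at bit 31: 0xeb96d46e
word = 0xeb96d46e → little-endian bytes:
  [0]=0x6e  [1]=0xd4  [2]=0x96  [3]=0xeb

6e d4 96 eb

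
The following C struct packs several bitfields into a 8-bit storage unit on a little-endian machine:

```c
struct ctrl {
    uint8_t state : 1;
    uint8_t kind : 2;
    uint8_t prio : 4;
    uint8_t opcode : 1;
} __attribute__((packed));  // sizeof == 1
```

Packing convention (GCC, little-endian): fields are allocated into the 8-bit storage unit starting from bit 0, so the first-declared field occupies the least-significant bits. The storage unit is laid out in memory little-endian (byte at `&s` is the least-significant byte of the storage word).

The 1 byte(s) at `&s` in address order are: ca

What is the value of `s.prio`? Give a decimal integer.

[0]=0xca (little-endian) → word 0xca
state [0+:1] = (word>>0) & 0x1 = 0
kind [1+:2] = (word>>1) & 0x3 = 1
prio [3+:4] = (word>>3) & 0xf = 9  ←
opcode [7+:1] = (word>>7) & 0x1 = 1

9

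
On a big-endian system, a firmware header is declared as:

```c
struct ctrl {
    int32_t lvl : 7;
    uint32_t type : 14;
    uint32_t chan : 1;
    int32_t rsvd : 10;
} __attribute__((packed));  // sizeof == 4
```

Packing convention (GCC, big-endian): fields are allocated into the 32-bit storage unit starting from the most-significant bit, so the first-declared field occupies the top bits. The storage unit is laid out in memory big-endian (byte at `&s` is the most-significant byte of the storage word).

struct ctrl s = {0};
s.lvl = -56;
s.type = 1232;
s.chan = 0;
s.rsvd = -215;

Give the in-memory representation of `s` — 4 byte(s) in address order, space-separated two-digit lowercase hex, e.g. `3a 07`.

90 26 83 29

[25+:7] lvl=-56 & 0x7f = 0x48; word=0x90000000
[11+:14] type=1232 & 0x3fff = 0x4d0; word=0x90268000
[10+:1] chan=0 & 0x1 = 0x0; word=0x90268000
[0+:10] rsvd=-215 & 0x3ff = 0x329; word=0x90268329
word = 0x90268329 → big-endian bytes:
  [0]=0x90  [1]=0x26  [2]=0x83  [3]=0x29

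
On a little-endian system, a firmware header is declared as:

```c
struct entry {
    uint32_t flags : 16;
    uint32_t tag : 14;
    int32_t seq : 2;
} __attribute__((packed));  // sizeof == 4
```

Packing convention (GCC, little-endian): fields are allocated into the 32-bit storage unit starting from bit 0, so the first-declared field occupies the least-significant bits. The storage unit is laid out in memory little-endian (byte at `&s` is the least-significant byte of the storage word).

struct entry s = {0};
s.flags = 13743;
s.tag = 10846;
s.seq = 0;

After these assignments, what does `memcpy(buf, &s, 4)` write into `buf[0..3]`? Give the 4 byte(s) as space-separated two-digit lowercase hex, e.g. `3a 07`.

af 35 5e 2a

flags (16b) val=13743 bits=0x35af at bit 0: 0x000035af
tag (14b) val=10846 bits=0x2a5e at bit 16: 0x2a5e35af
seq (2b) val=0 bits=0x0 at bit 30: 0x2a5e35af
word = 0x2a5e35af → little-endian bytes:
  [0]=0xaf  [1]=0x35  [2]=0x5e  [3]=0x2a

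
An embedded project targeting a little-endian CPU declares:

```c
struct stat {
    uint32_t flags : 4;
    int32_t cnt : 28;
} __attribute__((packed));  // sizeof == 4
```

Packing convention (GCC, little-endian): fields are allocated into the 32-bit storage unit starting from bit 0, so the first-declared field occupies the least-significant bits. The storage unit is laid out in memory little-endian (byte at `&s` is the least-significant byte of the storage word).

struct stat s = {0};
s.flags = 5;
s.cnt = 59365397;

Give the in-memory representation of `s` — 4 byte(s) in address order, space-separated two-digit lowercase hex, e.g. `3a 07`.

55 81 9d 38

flags:4 = 5 → 0x5 << 0 → word 0x00000005
cnt:28 = 59365397 → 0x389d815 << 4 → word 0x389d8155
word = 0x389d8155 → little-endian bytes:
  [0]=0x55  [1]=0x81  [2]=0x9d  [3]=0x38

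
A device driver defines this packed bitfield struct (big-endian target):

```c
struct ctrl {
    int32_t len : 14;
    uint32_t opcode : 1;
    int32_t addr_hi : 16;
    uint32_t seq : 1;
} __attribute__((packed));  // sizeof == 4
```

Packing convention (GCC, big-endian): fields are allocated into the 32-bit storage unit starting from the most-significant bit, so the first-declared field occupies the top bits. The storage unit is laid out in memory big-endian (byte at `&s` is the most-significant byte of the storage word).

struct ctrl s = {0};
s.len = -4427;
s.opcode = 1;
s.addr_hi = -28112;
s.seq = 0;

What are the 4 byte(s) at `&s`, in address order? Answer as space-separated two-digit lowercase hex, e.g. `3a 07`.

ba d7 24 60

len:14 = -4427 → 0x2eb5 << 18 → word 0xbad40000
opcode:1 = 1 → 0x1 << 17 → word 0xbad60000
addr_hi:16 = -28112 → 0x9230 << 1 → word 0xbad72460
seq:1 = 0 → 0x0 << 0 → word 0xbad72460
word = 0xbad72460 → big-endian bytes:
  [0]=0xba  [1]=0xd7  [2]=0x24  [3]=0x60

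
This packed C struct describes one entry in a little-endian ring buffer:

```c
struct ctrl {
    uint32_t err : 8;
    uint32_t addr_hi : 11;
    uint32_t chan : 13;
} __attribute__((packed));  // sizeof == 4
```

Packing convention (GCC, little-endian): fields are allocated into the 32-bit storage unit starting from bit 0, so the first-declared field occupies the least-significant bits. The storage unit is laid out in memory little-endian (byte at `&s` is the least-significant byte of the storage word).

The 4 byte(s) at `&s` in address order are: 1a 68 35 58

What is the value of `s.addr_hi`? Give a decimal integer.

1384

[0]=0x1a [1]=0x68 [2]=0x35 [3]=0x58 (little-endian) → word 0x5835681a
err [0+:8] = (word>>0) & 0xff = 26
addr_hi [8+:11] = (word>>8) & 0x7ff = 1384  ←
chan [19+:13] = (word>>19) & 0x1fff = 2822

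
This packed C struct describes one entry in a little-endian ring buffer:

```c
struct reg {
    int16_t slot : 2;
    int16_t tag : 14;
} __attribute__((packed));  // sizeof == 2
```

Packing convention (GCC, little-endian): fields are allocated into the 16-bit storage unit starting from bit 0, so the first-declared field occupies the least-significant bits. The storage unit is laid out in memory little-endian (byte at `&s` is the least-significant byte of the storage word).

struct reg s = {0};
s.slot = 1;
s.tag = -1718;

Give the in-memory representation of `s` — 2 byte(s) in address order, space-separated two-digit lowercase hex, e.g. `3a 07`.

[0+:2] slot=1 & 0x3 = 0x1; word=0x0001
[2+:14] tag=-1718 & 0x3fff = 0x394a; word=0xe529
word = 0xe529 → little-endian bytes:
  [0]=0x29  [1]=0xe5

29 e5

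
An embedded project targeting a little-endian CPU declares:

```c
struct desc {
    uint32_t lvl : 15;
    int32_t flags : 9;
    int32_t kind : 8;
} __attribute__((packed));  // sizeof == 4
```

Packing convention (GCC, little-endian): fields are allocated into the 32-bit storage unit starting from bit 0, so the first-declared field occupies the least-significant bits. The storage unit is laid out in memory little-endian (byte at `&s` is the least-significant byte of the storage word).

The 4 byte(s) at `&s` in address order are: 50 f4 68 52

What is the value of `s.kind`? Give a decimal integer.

[0]=0x50 [1]=0xf4 [2]=0x68 [3]=0x52 (little-endian) → word 0x5268f450
lvl:15 @ bit 0 → (0x5268f450>>0)&0x7fff = 0x7450
flags:9 @ bit 15 → (0x5268f450>>15)&0x1ff = 0xd1
kind:8 @ bit 24 → (0x5268f450>>24)&0xff = 0x52  ←
kind signed 8b, MSB=0: value = 82

82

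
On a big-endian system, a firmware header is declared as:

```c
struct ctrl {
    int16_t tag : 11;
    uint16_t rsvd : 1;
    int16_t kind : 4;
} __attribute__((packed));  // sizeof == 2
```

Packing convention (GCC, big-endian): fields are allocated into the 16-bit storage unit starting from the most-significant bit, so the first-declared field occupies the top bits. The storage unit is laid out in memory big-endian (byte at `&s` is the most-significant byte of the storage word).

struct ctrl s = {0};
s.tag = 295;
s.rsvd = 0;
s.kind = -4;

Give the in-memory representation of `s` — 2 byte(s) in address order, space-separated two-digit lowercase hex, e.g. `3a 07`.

tag:11 = 295 → 0x127 << 5 → word 0x24e0
rsvd:1 = 0 → 0x0 << 4 → word 0x24e0
kind:4 = -4 → 0xc << 0 → word 0x24ec
word = 0x24ec → big-endian bytes:
  [0]=0x24  [1]=0xec

24 ec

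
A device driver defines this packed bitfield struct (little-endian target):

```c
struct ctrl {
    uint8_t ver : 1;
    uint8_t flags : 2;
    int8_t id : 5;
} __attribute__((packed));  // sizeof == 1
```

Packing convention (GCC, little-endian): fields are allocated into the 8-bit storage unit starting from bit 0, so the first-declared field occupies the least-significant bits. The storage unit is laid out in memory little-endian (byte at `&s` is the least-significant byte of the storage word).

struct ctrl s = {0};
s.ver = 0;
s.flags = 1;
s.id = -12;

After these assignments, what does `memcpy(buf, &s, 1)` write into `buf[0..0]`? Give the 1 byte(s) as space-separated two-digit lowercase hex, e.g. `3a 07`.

a2

ver:1 = 0 → 0x0 << 0 → word 0x00
flags:2 = 1 → 0x1 << 1 → word 0x02
id:5 = -12 → 0x14 << 3 → word 0xa2
word = 0xa2 → little-endian bytes:
  [0]=0xa2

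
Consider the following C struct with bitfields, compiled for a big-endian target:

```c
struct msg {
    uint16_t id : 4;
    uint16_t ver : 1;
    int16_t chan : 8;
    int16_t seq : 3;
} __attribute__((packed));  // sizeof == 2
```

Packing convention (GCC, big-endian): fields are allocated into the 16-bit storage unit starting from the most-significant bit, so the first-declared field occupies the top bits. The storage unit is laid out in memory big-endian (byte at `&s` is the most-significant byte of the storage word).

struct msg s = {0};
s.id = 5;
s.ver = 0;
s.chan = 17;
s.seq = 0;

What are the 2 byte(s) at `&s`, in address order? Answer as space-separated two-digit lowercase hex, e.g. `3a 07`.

[12+:4] id=5 & 0xf = 0x5; word=0x5000
[11+:1] ver=0 & 0x1 = 0x0; word=0x5000
[3+:8] chan=17 & 0xff = 0x11; word=0x5088
[0+:3] seq=0 & 0x7 = 0x0; word=0x5088
word = 0x5088 → big-endian bytes:
  [0]=0x50  [1]=0x88

50 88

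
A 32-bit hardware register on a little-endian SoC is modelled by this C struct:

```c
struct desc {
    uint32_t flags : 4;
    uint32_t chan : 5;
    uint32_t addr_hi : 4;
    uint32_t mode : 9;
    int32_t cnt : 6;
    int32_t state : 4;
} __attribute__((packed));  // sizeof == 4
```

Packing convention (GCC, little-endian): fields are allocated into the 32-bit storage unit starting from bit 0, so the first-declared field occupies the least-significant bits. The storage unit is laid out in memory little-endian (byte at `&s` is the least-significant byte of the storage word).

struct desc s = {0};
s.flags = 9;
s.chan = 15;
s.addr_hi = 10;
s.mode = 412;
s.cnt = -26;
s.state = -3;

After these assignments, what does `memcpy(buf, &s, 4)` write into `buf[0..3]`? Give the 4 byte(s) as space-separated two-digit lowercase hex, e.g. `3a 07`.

flags (4b) val=9 bits=0x9 at bit 0: 0x00000009
chan (5b) val=15 bits=0xf at bit 4: 0x000000f9
addr_hi (4b) val=10 bits=0xa at bit 9: 0x000014f9
mode (9b) val=412 bits=0x19c at bit 13: 0x003394f9
cnt (6b) val=-26 bits=0x26 at bit 22: 0x09b394f9
state (4b) val=-3 bits=0xd at bit 28: 0xd9b394f9
word = 0xd9b394f9 → little-endian bytes:
  [0]=0xf9  [1]=0x94  [2]=0xb3  [3]=0xd9

f9 94 b3 d9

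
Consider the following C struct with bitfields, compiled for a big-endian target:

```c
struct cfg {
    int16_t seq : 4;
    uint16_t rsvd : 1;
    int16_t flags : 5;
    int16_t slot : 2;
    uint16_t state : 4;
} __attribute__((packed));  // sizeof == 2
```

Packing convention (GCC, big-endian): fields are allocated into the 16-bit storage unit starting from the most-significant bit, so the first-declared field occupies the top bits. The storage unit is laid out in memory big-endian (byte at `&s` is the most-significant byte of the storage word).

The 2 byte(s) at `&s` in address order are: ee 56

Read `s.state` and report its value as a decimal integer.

6

[0]=0xee [1]=0x56 (big-endian) → word 0xee56
seq:4 @ bit 12 → (0xee56>>12)&0xf = 0xe
rsvd:1 @ bit 11 → (0xee56>>11)&0x1 = 0x1
flags:5 @ bit 6 → (0xee56>>6)&0x1f = 0x19
slot:2 @ bit 4 → (0xee56>>4)&0x3 = 0x1
state:4 @ bit 0 → (0xee56>>0)&0xf = 0x6  ←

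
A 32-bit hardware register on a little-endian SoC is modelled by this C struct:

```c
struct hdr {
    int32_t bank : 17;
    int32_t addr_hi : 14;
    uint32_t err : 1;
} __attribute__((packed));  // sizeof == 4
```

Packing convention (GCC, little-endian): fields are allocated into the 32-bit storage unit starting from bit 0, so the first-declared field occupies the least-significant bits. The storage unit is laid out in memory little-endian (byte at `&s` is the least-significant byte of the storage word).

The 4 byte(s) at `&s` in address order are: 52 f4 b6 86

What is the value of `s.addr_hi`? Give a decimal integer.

[0]=0x52 [1]=0xf4 [2]=0xb6 [3]=0x86 (little-endian) → word 0x86b6f452
bank:17 @ bit 0 → (0x86b6f452>>0)&0x1ffff = 0xf452
addr_hi:14 @ bit 17 → (0x86b6f452>>17)&0x3fff = 0x35b  ←
err:1 @ bit 31 → (0x86b6f452>>31)&0x1 = 0x1
addr_hi signed 14b, MSB=0: value = 859

859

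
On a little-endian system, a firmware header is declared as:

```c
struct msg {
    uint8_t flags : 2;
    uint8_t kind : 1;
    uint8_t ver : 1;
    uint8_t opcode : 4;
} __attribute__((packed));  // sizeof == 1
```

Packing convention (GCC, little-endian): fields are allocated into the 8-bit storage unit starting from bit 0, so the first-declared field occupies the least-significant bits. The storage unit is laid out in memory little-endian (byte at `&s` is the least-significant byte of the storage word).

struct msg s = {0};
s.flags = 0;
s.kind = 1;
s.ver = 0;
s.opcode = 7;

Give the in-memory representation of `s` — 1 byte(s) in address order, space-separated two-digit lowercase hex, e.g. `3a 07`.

74

flags:2 = 0 → 0x0 << 0 → word 0x00
kind:1 = 1 → 0x1 << 2 → word 0x04
ver:1 = 0 → 0x0 << 3 → word 0x04
opcode:4 = 7 → 0x7 << 4 → word 0x74
word = 0x74 → little-endian bytes:
  [0]=0x74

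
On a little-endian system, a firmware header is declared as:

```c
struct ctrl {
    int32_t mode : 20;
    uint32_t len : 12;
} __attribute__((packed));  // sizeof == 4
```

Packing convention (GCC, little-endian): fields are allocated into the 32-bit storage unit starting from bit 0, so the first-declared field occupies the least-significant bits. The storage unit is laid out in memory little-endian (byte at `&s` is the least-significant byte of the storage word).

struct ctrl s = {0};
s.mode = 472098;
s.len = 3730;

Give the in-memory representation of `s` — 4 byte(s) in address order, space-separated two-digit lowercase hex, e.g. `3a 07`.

22 34 27 e9

mode:20 = 472098 → 0x73422 << 0 → word 0x00073422
len:12 = 3730 → 0xe92 << 20 → word 0xe9273422
word = 0xe9273422 → little-endian bytes:
  [0]=0x22  [1]=0x34  [2]=0x27  [3]=0xe9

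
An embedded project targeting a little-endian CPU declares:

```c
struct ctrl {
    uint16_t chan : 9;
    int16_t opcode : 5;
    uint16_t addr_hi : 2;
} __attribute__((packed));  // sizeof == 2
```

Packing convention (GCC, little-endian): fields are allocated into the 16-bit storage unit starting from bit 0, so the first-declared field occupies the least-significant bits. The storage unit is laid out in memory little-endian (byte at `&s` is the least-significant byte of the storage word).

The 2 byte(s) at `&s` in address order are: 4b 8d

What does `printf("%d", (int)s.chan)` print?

331

[0]=0x4b [1]=0x8d (little-endian) → word 0x8d4b
chan:9 @ bit 0 → (0x8d4b>>0)&0x1ff = 0x14b  ←
opcode:5 @ bit 9 → (0x8d4b>>9)&0x1f = 0x6
addr_hi:2 @ bit 14 → (0x8d4b>>14)&0x3 = 0x2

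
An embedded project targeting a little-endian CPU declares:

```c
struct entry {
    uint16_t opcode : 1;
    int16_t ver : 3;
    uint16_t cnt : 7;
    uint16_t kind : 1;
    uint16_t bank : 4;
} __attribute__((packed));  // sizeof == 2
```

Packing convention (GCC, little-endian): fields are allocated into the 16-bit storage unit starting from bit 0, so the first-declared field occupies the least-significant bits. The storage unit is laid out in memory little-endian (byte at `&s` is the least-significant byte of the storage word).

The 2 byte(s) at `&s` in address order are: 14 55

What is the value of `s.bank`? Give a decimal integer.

5

[0]=0x14 [1]=0x55 (little-endian) → word 0x5514
opcode:1 @ bit 0 → (0x5514>>0)&0x1 = 0x0
ver:3 @ bit 1 → (0x5514>>1)&0x7 = 0x2
cnt:7 @ bit 4 → (0x5514>>4)&0x7f = 0x51
kind:1 @ bit 11 → (0x5514>>11)&0x1 = 0x0
bank:4 @ bit 12 → (0x5514>>12)&0xf = 0x5  ←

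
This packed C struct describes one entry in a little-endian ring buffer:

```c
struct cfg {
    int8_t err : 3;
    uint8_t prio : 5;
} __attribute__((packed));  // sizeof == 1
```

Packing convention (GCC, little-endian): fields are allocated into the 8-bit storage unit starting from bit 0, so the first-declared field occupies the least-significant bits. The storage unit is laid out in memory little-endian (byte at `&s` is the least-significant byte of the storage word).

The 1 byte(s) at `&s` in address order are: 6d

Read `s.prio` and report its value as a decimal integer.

13

[0]=0x6d (little-endian) → word 0x6d
err:3 @ bit 0 → (0x6d>>0)&0x7 = 0x5
prio:5 @ bit 3 → (0x6d>>3)&0x1f = 0xd  ←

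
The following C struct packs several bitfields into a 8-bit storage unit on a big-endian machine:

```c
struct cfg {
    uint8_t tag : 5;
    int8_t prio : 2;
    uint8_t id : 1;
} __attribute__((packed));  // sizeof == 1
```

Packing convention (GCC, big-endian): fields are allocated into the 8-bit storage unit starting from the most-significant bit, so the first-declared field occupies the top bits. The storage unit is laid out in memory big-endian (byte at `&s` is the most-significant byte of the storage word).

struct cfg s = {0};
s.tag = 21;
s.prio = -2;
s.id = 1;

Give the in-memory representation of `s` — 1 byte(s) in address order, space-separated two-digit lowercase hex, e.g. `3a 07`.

ad

[3+:5] tag=21 & 0x1f = 0x15; word=0xa8
[1+:2] prio=-2 & 0x3 = 0x2; word=0xac
[0+:1] id=1 & 0x1 = 0x1; word=0xad
word = 0xad → big-endian bytes:
  [0]=0xad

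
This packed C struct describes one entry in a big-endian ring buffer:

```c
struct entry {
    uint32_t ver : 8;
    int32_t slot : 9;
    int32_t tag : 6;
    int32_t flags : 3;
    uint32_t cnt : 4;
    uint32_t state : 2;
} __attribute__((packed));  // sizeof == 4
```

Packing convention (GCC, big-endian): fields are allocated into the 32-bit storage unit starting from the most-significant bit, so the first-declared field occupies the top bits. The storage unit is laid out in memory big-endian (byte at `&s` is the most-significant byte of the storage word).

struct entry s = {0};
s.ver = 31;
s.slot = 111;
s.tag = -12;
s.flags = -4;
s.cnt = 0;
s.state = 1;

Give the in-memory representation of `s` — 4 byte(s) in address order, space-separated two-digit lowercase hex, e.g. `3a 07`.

ver (8b) val=31 bits=0x1f at bit 24: 0x1f000000
slot (9b) val=111 bits=0x6f at bit 15: 0x1f378000
tag (6b) val=-12 bits=0x34 at bit 9: 0x1f37e800
flags (3b) val=-4 bits=0x4 at bit 6: 0x1f37e900
cnt (4b) val=0 bits=0x0 at bit 2: 0x1f37e900
state (2b) val=1 bits=0x1 at bit 0: 0x1f37e901
word = 0x1f37e901 → big-endian bytes:
  [0]=0x1f  [1]=0x37  [2]=0xe9  [3]=0x01

1f 37 e9 01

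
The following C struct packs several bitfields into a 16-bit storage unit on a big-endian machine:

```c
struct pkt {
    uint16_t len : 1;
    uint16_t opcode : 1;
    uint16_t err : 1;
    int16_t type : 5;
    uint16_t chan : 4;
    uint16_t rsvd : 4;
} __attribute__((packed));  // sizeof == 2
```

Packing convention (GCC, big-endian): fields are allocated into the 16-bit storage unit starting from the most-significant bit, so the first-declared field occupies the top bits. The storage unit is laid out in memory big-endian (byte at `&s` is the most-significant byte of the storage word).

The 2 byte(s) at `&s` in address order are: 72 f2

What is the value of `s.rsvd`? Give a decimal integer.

[0]=0x72 [1]=0xf2 (big-endian) → word 0x72f2
len:1 @ bit 15 → (0x72f2>>15)&0x1 = 0x0
opcode:1 @ bit 14 → (0x72f2>>14)&0x1 = 0x1
err:1 @ bit 13 → (0x72f2>>13)&0x1 = 0x1
type:5 @ bit 8 → (0x72f2>>8)&0x1f = 0x12
chan:4 @ bit 4 → (0x72f2>>4)&0xf = 0xf
rsvd:4 @ bit 0 → (0x72f2>>0)&0xf = 0x2  ←

2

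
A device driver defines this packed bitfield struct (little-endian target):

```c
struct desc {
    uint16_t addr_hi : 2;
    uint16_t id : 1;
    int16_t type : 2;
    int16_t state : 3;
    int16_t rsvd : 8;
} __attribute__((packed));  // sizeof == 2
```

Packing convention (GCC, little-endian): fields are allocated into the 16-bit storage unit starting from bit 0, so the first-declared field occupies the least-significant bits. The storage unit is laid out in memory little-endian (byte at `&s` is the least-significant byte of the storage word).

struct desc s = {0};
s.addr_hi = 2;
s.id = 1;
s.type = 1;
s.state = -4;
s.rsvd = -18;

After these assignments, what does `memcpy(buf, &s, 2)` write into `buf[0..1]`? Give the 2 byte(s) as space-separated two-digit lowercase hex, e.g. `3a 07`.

8e ee

[0+:2] addr_hi=2 & 0x3 = 0x2; word=0x0002
[2+:1] id=1 & 0x1 = 0x1; word=0x0006
[3+:2] type=1 & 0x3 = 0x1; word=0x000e
[5+:3] state=-4 & 0x7 = 0x4; word=0x008e
[8+:8] rsvd=-18 & 0xff = 0xee; word=0xee8e
word = 0xee8e → little-endian bytes:
  [0]=0x8e  [1]=0xee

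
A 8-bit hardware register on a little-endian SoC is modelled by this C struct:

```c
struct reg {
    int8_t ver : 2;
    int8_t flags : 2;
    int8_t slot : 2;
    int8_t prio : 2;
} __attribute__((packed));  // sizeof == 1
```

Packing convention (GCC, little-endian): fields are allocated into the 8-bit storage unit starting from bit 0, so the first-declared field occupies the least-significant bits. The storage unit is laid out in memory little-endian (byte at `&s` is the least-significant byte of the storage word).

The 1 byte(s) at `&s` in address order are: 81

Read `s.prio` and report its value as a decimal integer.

-2

[0]=0x81 (little-endian) → word 0x81
ver [0+:2] = (word>>0) & 0x3 = 1
flags [2+:2] = (word>>2) & 0x3 = 0
slot [4+:2] = (word>>4) & 0x3 = 0
prio [6+:2] = (word>>6) & 0x3 = 2  ←
prio signed 2b, MSB=1: 2 - 4 = -2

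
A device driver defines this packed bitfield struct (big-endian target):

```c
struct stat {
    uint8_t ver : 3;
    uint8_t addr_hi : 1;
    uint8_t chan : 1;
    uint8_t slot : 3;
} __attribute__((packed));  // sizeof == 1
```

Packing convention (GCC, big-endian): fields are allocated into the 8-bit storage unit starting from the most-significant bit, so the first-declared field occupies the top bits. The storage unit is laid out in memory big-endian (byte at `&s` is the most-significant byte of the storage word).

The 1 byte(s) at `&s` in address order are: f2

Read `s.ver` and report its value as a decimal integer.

7

[0]=0xf2 (big-endian) → word 0xf2
ver [5+:3] = (word>>5) & 0x7 = 7  ←
addr_hi [4+:1] = (word>>4) & 0x1 = 1
chan [3+:1] = (word>>3) & 0x1 = 0
slot [0+:3] = (word>>0) & 0x7 = 2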